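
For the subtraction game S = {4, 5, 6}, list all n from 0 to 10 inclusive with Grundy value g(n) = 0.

0, 1, 2, 3, 10

Grundy values for subtraction set {4, 5, 6}:
k:     0  1  2  3  4  5  6  7  8  9 10
g(k):  0  0  0  0  1  1  1  1  2  2  0
The P-positions (g = 0) in 0..10 are 0, 1, 2, 3, 10.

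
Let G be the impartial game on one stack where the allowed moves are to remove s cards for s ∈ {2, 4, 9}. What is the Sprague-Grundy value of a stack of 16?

2

Build the Grundy sequence with g(k) = mex{g(k−s) : s ∈ {2, 4, 9}, s ≤ k}:
k:     0  1  2  3  4  5  6  7  8  9 10 11 12 13 14 15 16
g(k):  0  0  1  1  2  2  0  0  1  1  2  2  0  0  1  1  2
So g(16) = 2.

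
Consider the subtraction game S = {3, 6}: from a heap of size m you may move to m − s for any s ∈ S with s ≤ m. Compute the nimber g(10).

0

Grundy values for subtraction set {3, 6}:
g(0) = mex{} = 0
g(1) = mex{} = 0
g(2) = mex{} = 0
g(3) = mex{0} = 1
g(4) = mex{0} = 1
g(5) = mex{0} = 1
g(6) = mex{0,1} = 2
g(7) = mex{0,1} = 2
g(8) = mex{0,1} = 2
g(9) = mex{1,2} = 0
g(10) = mex{1,2} = 0
So g(10) = 0.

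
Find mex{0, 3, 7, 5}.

1

0 is in the set but 1 is not, so the mex is 1.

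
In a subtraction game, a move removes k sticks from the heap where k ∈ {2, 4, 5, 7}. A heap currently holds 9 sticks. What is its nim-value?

Compute g(0), g(1), … for moves {2, 4, 5, 7}:
k:     0  1  2  3  4  5  6  7  8  9
g(k):  0  0  1  1  2  2  3  3  4  0
So g(9) = 0.

0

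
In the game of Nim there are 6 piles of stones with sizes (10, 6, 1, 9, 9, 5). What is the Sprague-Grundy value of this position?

8

Write each in binary and XOR column by column:
  1010  (10)
  0110  (6)
  0001  (1)
  1001  (9)
  1001  (9)
  0101  (5)
  ----
  1000  (8)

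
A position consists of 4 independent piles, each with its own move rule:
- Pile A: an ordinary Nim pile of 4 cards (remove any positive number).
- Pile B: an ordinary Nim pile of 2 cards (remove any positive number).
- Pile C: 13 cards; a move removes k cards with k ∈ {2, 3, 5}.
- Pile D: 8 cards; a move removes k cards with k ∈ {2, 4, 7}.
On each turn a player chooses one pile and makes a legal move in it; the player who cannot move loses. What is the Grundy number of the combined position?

Pile A is a plain Nim pile of size 4, so its Grundy value is 4.
Pile B is a plain Nim pile of size 2, so its Grundy value is 2.
Grundy values for pile C (subtraction set {2, 3, 5}):
g(0) = mex{} = 0
g(1) = mex{} = 0
g(2) = mex{0} = 1
g(3) = mex{0} = 1
g(4) = mex{0,1} = 2
g(5) = mex{0,1} = 2
g(6) = mex{0,1,2} = 3
g(7) = mex{1,2} = 0
g(8) = mex{1,2,3} = 0
g(9) = mex{0,2,3} = 1
g(10) = mex{0,2} = 1
g(11) = mex{0,1,3} = 2
g(12) = mex{0,1} = 2
g(13) = mex{0,1,2} = 3
So g(13) = 3.
Grundy values for pile D (subtraction set {2, 4, 7}):
k:     0  1  2  3  4  5  6  7  8
g(k):  0  0  1  1  2  2  0  3  1
So g(8) = 1.
By the Sprague-Grundy theorem, the Grundy value of a sum of independent games is the XOR of the component values.
Combined value = 4 XOR 2 XOR 3 XOR 1 = 4.

4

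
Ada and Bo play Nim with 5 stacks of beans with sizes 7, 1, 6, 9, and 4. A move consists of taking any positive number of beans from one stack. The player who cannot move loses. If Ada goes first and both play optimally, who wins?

Ada wins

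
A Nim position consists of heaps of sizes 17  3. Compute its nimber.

18

Bitwise XOR of the heap sizes:
  10001  (17)
  00011  (3)
  -----
  10010  (18)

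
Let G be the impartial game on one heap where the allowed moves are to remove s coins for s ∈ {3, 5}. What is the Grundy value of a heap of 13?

1

Build the Grundy sequence with g(k) = mex{g(k−s) : s ∈ {3, 5}, s ≤ k}:
g(0) = mex{} = 0
g(1) = mex{} = 0
g(2) = mex{} = 0
g(3) = mex{0} = 1
g(4) = mex{0} = 1
g(5) = mex{0} = 1
g(6) = mex{0,1} = 2
g(7) = mex{0,1} = 2
g(8) = mex{1} = 0
g(9) = mex{1,2} = 0
g(10) = mex{1,2} = 0
g(11) = mex{0,2} = 1
g(12) = mex{0,2} = 1
g(13) = mex{0} = 1
So g(13) = 1.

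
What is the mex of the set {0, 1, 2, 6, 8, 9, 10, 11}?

The values 0, 1, 2 are all present; 3 is the first non-negative integer missing from the set.

3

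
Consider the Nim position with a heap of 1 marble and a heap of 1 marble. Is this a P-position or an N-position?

Write each in binary and XOR column by column:
  1  (1)
  1  (1)
  -
  0  (0)
The nim-sum is 0, so this is a P-position: the player to move is in a losing position under optimal play.

P-position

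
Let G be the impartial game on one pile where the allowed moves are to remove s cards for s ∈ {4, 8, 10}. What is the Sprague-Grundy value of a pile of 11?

2

Build the Grundy sequence with g(k) = mex{g(k−s) : s ∈ {4, 8, 10}, s ≤ k}:
k:     0  1  2  3  4  5  6  7  8  9 10 11
g(k):  0  0  0  0  1  1  1  1  2  2  2  2
So g(11) = 2.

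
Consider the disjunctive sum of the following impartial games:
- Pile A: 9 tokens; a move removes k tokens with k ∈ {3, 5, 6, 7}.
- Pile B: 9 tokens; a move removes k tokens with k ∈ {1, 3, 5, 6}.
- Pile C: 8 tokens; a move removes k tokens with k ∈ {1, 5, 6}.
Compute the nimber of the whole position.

2

Grundy values for pile A (subtraction set {3, 5, 6, 7}):
k:     0  1  2  3  4  5  6  7  8  9
g(k):  0  0  0  1  1  1  2  2  2  3
So g(9) = 3.
For pile B, compute g(0), g(1), … with moves {1, 3, 5, 6}:
g(0) = mex{} = 0
g(1) = mex{0} = 1
g(2) = mex{1} = 0
g(3) = mex{0} = 1
g(4) = mex{1} = 0
g(5) = mex{0} = 1
g(6) = mex{0,1} = 2
g(7) = mex{0,1,2} = 3
g(8) = mex{0,1,3} = 2
g(9) = mex{0,1,2} = 3
So g(9) = 3.
Build the Grundy sequence for pile C with g(k) = mex{g(k−s) : s ∈ {1, 5, 6}, s ≤ k}:
k:     0  1  2  3  4  5  6  7  8
g(k):  0  1  0  1  0  1  2  3  2
So g(8) = 2.
The value of a disjunctive sum is the nim-sum of the parts.
Combined value = 3 XOR 3 XOR 2 = 2.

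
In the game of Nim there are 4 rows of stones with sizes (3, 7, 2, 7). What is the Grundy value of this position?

1

Nim-sum: 3 XOR 7 XOR 2 XOR 7 = 1.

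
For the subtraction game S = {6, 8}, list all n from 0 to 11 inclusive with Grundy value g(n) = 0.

0, 1, 2, 3, 4, 5

Grundy values for subtraction set {6, 8}:
k:     0  1  2  3  4  5  6  7  8  9 10 11
g(k):  0  0  0  0  0  0  1  1  1  1  1  1
The P-positions (g = 0) in 0..11 are 0, 1, 2, 3, 4, 5.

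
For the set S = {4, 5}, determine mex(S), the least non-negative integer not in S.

0 is not in the set, so the mex is 0.

0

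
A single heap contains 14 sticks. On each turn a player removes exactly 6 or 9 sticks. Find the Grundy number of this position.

Grundy values for subtraction set {6, 9}:
g(0) = mex{} = 0
g(1) = mex{} = 0
g(2) = mex{} = 0
g(3) = mex{} = 0
g(4) = mex{} = 0
g(5) = mex{} = 0
g(6) = mex{0} = 1
g(7) = mex{0} = 1
g(8) = mex{0} = 1
g(9) = mex{0} = 1
g(10) = mex{0} = 1
g(11) = mex{0} = 1
g(12) = mex{0,1} = 2
g(13) = mex{0,1} = 2
g(14) = mex{0,1} = 2
So g(14) = 2.

2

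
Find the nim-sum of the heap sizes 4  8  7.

11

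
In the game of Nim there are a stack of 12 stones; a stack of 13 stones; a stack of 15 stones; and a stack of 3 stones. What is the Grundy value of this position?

13

In binary:
  1100  (12)
  1101  (13)
  1111  (15)
  0011  (3)
  ----
  1101  (13)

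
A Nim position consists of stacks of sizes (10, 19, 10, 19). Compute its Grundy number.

0

In binary:
  01010  (10)
  10011  (19)
  01010  (10)
  10011  (19)
  -----
  00000  (0)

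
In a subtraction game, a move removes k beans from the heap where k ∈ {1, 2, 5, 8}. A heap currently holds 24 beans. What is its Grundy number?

0

Compute g(0), g(1), … for moves {1, 2, 5, 8}:
k:     0  1  2  3  4  5  6  7  8  9 10 11 12 13 14 15 16 17 18 19 20 21 22 23 24
g(k):  0  1  2  0  1  2  0  1  2  0  1  2  0  1  2  0  1  2  0  1  2  0  1  2  0
So g(24) = 0.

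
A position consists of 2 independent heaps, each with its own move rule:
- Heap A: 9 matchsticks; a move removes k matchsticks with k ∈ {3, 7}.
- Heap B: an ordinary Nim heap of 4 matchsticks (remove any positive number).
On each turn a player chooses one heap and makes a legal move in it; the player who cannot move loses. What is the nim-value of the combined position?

5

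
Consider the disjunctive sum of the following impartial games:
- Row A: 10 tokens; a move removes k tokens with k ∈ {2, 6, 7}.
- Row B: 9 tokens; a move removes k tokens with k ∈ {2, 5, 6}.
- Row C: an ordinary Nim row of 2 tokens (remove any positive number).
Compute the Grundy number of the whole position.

3

Grundy values for row A (subtraction set {2, 6, 7}):
g(0) = mex{} = 0
g(1) = mex{} = 0
g(2) = mex{0} = 1
g(3) = mex{0} = 1
g(4) = mex{1} = 0
g(5) = mex{1} = 0
g(6) = mex{0} = 1
g(7) = mex{0} = 1
g(8) = mex{0,1} = 2
g(9) = mex{1} = 0
g(10) = mex{0,1,2} = 3
So g(10) = 3.
Build the Grundy sequence for row B with g(k) = mex{g(k−s) : s ∈ {2, 5, 6}, s ≤ k}:
k:     0  1  2  3  4  5  6  7  8  9
g(k):  0  0  1  1  0  2  1  3  0  2
So g(9) = 2.
Row C is a plain Nim row of size 2, so its Grundy value is 2.
The value of a disjunctive sum is the nim-sum of the parts.
Combined value = 3 ⊕ 2 ⊕ 2 = 3.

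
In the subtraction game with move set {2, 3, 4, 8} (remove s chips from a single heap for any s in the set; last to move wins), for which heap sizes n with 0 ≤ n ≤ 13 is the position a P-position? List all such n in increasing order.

Build the Grundy sequence with g(k) = mex{g(k−s) : s ∈ {2, 3, 4, 8}, s ≤ k}:
k:     0  1  2  3  4  5  6  7  8  9 10 11 12 13
g(k):  0  0  1  1  2  2  0  0  1  1  2  2  0  0
The P-positions (g = 0) in 0..13 are 0, 1, 6, 7, 12, 13.

0, 1, 6, 7, 12, 13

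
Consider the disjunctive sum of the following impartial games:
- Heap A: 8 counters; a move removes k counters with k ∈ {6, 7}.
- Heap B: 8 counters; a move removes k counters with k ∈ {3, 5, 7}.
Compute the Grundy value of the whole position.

Build the Grundy sequence for heap A with g(k) = mex{g(k−s) : s ∈ {6, 7}, s ≤ k}:
k:     0  1  2  3  4  5  6  7  8
g(k):  0  0  0  0  0  0  1  1  1
So g(8) = 1.
Build the Grundy sequence for heap B with g(k) = mex{g(k−s) : s ∈ {3, 5, 7}, s ≤ k}:
k:     0  1  2  3  4  5  6  7  8
g(k):  0  0  0  1  1  1  2  2  2
So g(8) = 2.
The value of a disjunctive sum is the nim-sum of the parts.
Combined value = 1 ⊕ 2 = 3.

3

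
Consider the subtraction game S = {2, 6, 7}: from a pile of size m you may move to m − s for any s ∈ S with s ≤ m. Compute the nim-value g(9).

Compute g(0), g(1), … for moves {2, 6, 7}:
g(0) = mex{} = 0
g(1) = mex{} = 0
g(2) = mex{0} = 1
g(3) = mex{0} = 1
g(4) = mex{1} = 0
g(5) = mex{1} = 0
g(6) = mex{0} = 1
g(7) = mex{0} = 1
g(8) = mex{0,1} = 2
g(9) = mex{1} = 0
So g(9) = 0.

0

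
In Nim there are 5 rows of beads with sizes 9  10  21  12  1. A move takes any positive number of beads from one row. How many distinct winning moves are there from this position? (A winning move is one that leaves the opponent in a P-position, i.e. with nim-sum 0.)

1

Nim-sum: 9 ^ 10 ^ 21 ^ 12 ^ 1 = 27.
The overall nim-sum is X = 27. A row of size p has a winning move iff p XOR X < p (reduce it to p XOR X).
  9: 9 XOR 27 = 18 ≥ 9 — no move.
  10: 10 XOR 27 = 17 ≥ 10 — no move.
  21: 21 XOR 27 = 14 < 21 — winning move (to 14).
  12: 12 XOR 27 = 23 ≥ 12 — no move.
  1: 1 XOR 27 = 26 ≥ 1 — no move.
That gives 1 winning move.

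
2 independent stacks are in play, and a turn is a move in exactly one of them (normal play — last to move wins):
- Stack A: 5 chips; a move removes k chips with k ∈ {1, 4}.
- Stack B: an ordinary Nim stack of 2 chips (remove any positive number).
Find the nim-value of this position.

Build the Grundy sequence for stack A with g(k) = mex{g(k−s) : s ∈ {1, 4}, s ≤ k}:
k:     0  1  2  3  4  5
g(k):  0  1  0  1  2  0
So g(5) = 0.
Stack B is a plain Nim stack of size 2, so its Grundy value is 2.
The value of a disjunctive sum is the nim-sum of the parts.
Combined value = 0 XOR 2 = 2.

2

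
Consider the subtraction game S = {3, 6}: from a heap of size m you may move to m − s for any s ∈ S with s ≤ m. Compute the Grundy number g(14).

1

Build the Grundy sequence with g(k) = mex{g(k−s) : s ∈ {3, 6}, s ≤ k}:
g(0) = mex{} = 0
g(1) = mex{} = 0
g(2) = mex{} = 0
g(3) = mex{0} = 1
g(4) = mex{0} = 1
g(5) = mex{0} = 1
g(6) = mex{0,1} = 2
g(7) = mex{0,1} = 2
g(8) = mex{0,1} = 2
g(9) = mex{1,2} = 0
g(10) = mex{1,2} = 0
g(11) = mex{1,2} = 0
g(12) = mex{0,2} = 1
g(13) = mex{0,2} = 1
g(14) = mex{0,2} = 1
So g(14) = 1.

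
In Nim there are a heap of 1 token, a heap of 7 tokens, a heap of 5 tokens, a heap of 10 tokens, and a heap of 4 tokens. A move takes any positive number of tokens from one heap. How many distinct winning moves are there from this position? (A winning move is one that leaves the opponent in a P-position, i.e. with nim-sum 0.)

1

Compute the nim-sum pairwise:
1 ^ 7 = 6
6 ^ 5 = 3
3 ^ 10 = 9
9 ^ 4 = 13
The overall nim-sum is X = 13. A heap of size p has a winning move iff p XOR X < p (reduce it to p XOR X).
  1: 1 XOR 13 = 12 ≥ 1 — no move.
  7: 7 XOR 13 = 10 ≥ 7 — no move.
  5: 5 XOR 13 = 8 ≥ 5 — no move.
  10: 10 XOR 13 = 7 < 10 — winning move (to 7).
  4: 4 XOR 13 = 9 ≥ 4 — no move.
That gives 1 winning move.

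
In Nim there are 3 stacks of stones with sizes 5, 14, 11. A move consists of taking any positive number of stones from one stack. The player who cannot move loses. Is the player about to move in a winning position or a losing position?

Nim-sum: 5 ^ 14 ^ 11 = 0.
The nim-sum is 0, so this is a P-position: the player to move is in a losing position under optimal play.

Losing position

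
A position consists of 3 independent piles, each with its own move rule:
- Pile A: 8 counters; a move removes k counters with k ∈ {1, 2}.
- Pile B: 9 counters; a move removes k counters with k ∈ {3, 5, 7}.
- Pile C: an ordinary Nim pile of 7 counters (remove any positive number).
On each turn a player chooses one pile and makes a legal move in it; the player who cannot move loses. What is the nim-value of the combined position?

6

Grundy values for pile A (subtraction set {1, 2}):
g(0) = mex{} = 0
g(1) = mex{0} = 1
g(2) = mex{0,1} = 2
g(3) = mex{1,2} = 0
g(4) = mex{0,2} = 1
g(5) = mex{0,1} = 2
g(6) = mex{1,2} = 0
g(7) = mex{0,2} = 1
g(8) = mex{0,1} = 2
So g(8) = 2.
For pile B, compute g(0), g(1), … with moves {3, 5, 7}:
k:     0  1  2  3  4  5  6  7  8  9
g(k):  0  0  0  1  1  1  2  2  2  3
So g(9) = 3.
Pile C is a plain Nim pile of size 7, so its Grundy value is 7.
By the Sprague-Grundy theorem, the Grundy value of a sum of independent games is the XOR of the component values.
Combined value = 2 XOR 3 XOR 7 = 6.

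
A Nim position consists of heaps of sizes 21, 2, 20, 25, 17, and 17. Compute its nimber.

26

In binary:
  10101  (21)
  00010  (2)
  10100  (20)
  11001  (25)
  10001  (17)
  10001  (17)
  -----
  11010  (26)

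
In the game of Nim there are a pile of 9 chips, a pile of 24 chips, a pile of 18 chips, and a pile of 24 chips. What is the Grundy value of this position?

27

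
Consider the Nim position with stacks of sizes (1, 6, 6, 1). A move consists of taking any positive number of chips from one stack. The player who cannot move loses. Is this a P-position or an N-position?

P-position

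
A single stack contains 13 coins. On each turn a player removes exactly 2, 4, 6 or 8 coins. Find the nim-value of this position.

Grundy values for subtraction set {2, 4, 6, 8}:
g(0) = mex{} = 0
g(1) = mex{} = 0
g(2) = mex{0} = 1
g(3) = mex{0} = 1
g(4) = mex{0,1} = 2
g(5) = mex{0,1} = 2
g(6) = mex{0,1,2} = 3
g(7) = mex{0,1,2} = 3
g(8) = mex{0,1,2,3} = 4
g(9) = mex{0,1,2,3} = 4
g(10) = mex{1,2,3,4} = 0
g(11) = mex{1,2,3,4} = 0
g(12) = mex{0,2,3,4} = 1
g(13) = mex{0,2,3,4} = 1
So g(13) = 1.

1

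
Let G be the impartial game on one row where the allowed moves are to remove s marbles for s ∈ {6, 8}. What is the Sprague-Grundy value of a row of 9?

Build the Grundy sequence with g(k) = mex{g(k−s) : s ∈ {6, 8}, s ≤ k}:
g(0) = mex{} = 0
g(1) = mex{} = 0
g(2) = mex{} = 0
g(3) = mex{} = 0
g(4) = mex{} = 0
g(5) = mex{} = 0
g(6) = mex{0} = 1
g(7) = mex{0} = 1
g(8) = mex{0} = 1
g(9) = mex{0} = 1
So g(9) = 1.

1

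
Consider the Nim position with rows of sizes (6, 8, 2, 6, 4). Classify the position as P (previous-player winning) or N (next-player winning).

N-position

In binary:
  0110  (6)
  1000  (8)
  0010  (2)
  0110  (6)
  0100  (4)
  ----
  1110  (14)
The nim-sum is 14 ≠ 0, so this is an N-position: the player to move can win.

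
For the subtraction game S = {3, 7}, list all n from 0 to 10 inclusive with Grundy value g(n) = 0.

0, 1, 2, 6, 10

Grundy values for subtraction set {3, 7}:
g(0) = mex{} = 0
g(1) = mex{} = 0
g(2) = mex{} = 0
g(3) = mex{0} = 1
g(4) = mex{0} = 1
g(5) = mex{0} = 1
g(6) = mex{1} = 0
g(7) = mex{0,1} = 2
g(8) = mex{0,1} = 2
g(9) = mex{0} = 1
g(10) = mex{1,2} = 0
The P-positions (g = 0) in 0..10 are 0, 1, 2, 6, 10.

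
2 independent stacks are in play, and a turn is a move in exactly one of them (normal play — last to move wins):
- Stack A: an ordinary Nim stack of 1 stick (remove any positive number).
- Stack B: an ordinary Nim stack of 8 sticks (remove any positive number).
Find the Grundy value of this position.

9

Stack A is a plain Nim stack of size 1, so its Grundy value is 1.
Stack B is a plain Nim stack of size 8, so its Grundy value is 8.
By the Sprague-Grundy theorem, the Grundy value of a sum of independent games is the XOR of the component values.
Combined value = 1 XOR 8 = 9.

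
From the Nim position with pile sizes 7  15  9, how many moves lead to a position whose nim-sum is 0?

Nim-sum: 7 ^ 15 ^ 9 = 1.
The overall nim-sum is X = 1. A pile of size p has a winning move iff p XOR X < p (reduce it to p XOR X).
  7: 7 XOR 1 = 6 < 7 — winning move (to 6).
  15: 15 XOR 1 = 14 < 15 — winning move (to 14).
  9: 9 XOR 1 = 8 < 9 — winning move (to 8).
That gives 3 winning moves.

3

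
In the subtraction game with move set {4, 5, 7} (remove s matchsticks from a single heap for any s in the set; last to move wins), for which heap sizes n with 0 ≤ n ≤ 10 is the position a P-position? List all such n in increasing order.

0, 1, 2, 3

Grundy values for subtraction set {4, 5, 7}:
g(0) = mex{} = 0
g(1) = mex{} = 0
g(2) = mex{} = 0
g(3) = mex{} = 0
g(4) = mex{0} = 1
g(5) = mex{0} = 1
g(6) = mex{0} = 1
g(7) = mex{0} = 1
g(8) = mex{0,1} = 2
g(9) = mex{0,1} = 2
g(10) = mex{0,1} = 2
The P-positions (g = 0) in 0..10 are 0, 1, 2, 3.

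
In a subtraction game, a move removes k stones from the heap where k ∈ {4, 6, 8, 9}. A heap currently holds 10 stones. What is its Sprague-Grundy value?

2

Compute g(0), g(1), … for moves {4, 6, 8, 9}:
g(0) = mex{} = 0
g(1) = mex{} = 0
g(2) = mex{} = 0
g(3) = mex{} = 0
g(4) = mex{0} = 1
g(5) = mex{0} = 1
g(6) = mex{0} = 1
g(7) = mex{0} = 1
g(8) = mex{0,1} = 2
g(9) = mex{0,1} = 2
g(10) = mex{0,1} = 2
So g(10) = 2.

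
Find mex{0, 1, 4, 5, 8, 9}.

2

The values 0, 1 are all present; 2 is the first non-negative integer missing from the set.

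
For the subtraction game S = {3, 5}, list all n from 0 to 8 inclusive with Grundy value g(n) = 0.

0, 1, 2, 8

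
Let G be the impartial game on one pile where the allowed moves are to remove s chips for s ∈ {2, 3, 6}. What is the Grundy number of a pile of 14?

Compute g(0), g(1), … for moves {2, 3, 6}:
k:     0  1  2  3  4  5  6  7  8  9 10 11 12 13 14
g(k):  0  0  1  1  2  0  3  1  2  0  0  1  1  2  0
So g(14) = 0.

0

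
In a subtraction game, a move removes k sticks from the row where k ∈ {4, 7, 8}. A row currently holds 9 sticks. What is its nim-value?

2

Build the Grundy sequence with g(k) = mex{g(k−s) : s ∈ {4, 7, 8}, s ≤ k}:
k:     0  1  2  3  4  5  6  7  8  9
g(k):  0  0  0  0  1  1  1  1  2  2
So g(9) = 2.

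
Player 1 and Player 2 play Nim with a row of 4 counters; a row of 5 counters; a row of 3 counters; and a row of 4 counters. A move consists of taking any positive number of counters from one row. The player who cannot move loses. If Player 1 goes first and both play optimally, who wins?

Player 1 wins

Nim-sum: 4 ^ 5 ^ 3 ^ 4 = 6.
The nim-sum is 6 ≠ 0, so this is an N-position: the player to move can win; Player 1 has a winning move.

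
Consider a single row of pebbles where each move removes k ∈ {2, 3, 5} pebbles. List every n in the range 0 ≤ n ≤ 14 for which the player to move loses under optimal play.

0, 1, 7, 8, 14

Compute g(0), g(1), … for moves {2, 3, 5}:
k:     0  1  2  3  4  5  6  7  8  9 10 11 12 13 14
g(k):  0  0  1  1  2  2  3  0  0  1  1  2  2  3  0
The P-positions (g = 0) in 0..14 are 0, 1, 7, 8, 14.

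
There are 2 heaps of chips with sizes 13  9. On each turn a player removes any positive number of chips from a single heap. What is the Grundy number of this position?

Nim-sum: 13 XOR 9 = 4.

4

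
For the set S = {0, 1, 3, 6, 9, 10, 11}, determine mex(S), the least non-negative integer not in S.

The values 0, 1 are all present; 2 is the first non-negative integer missing from the set.

2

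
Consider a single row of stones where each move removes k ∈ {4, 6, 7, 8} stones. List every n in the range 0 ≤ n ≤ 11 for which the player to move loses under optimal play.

0, 1, 2, 3

Grundy values for subtraction set {4, 6, 7, 8}:
g(0) = mex{} = 0
g(1) = mex{} = 0
g(2) = mex{} = 0
g(3) = mex{} = 0
g(4) = mex{0} = 1
g(5) = mex{0} = 1
g(6) = mex{0} = 1
g(7) = mex{0} = 1
g(8) = mex{0,1} = 2
g(9) = mex{0,1} = 2
g(10) = mex{0,1} = 2
g(11) = mex{0,1} = 2
The P-positions (g = 0) in 0..11 are 0, 1, 2, 3.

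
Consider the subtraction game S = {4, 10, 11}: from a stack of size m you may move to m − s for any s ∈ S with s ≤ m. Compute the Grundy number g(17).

Grundy values for subtraction set {4, 10, 11}:
k:     0  1  2  3  4  5  6  7  8  9 10 11 12 13 14 15 16 17
g(k):  0  0  0  0  1  1  1  1  0  0  2  2  1  1  3  0  0  0
So g(17) = 0.

0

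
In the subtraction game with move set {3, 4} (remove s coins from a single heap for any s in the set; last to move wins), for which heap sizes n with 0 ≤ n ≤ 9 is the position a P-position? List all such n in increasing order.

0, 1, 2, 7, 8, 9

Compute g(0), g(1), … for moves {3, 4}:
k:     0  1  2  3  4  5  6  7  8  9
g(k):  0  0  0  1  1  1  2  0  0  0
The P-positions (g = 0) in 0..9 are 0, 1, 2, 7, 8, 9.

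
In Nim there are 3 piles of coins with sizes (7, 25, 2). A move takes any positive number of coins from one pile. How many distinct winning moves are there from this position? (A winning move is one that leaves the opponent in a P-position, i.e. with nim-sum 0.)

1

In binary:
  00111  (7)
  11001  (25)
  00010  (2)
  -----
  11100  (28)
The overall nim-sum is X = 28. A pile of size p has a winning move iff p XOR X < p (reduce it to p XOR X).
  7: 7 XOR 28 = 27 ≥ 7 — no move.
  25: 25 XOR 28 = 5 < 25 — winning move (to 5).
  2: 2 XOR 28 = 30 ≥ 2 — no move.
That gives 1 winning move.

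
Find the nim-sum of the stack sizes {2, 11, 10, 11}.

8

Compute the nim-sum pairwise:
2 ^ 11 = 9
9 ^ 10 = 3
3 ^ 11 = 8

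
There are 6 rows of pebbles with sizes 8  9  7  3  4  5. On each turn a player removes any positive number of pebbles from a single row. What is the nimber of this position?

4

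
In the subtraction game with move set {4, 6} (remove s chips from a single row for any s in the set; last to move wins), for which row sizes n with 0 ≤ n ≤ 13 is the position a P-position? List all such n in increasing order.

0, 1, 2, 3, 10, 11, 12, 13

Build the Grundy sequence with g(k) = mex{g(k−s) : s ∈ {4, 6}, s ≤ k}:
k:     0  1  2  3  4  5  6  7  8  9 10 11 12 13
g(k):  0  0  0  0  1  1  1  1  2  2  0  0  0  0
The P-positions (g = 0) in 0..13 are 0, 1, 2, 3, 10, 11, 12, 13.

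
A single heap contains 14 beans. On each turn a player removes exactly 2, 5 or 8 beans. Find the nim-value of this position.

0

Compute g(0), g(1), … for moves {2, 5, 8}:
k:     0  1  2  3  4  5  6  7  8  9 10 11 12 13 14
g(k):  0  0  1  1  0  2  1  0  2  1  0  0  1  1  0
So g(14) = 0.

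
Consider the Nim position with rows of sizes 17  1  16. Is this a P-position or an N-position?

In binary:
  10001  (17)
  00001  (1)
  10000  (16)
  -----
  00000  (0)
The nim-sum is 0, so this is a P-position: the player to move is in a losing position under optimal play.

P-position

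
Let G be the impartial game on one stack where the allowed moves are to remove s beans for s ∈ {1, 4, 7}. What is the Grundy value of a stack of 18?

0

Build the Grundy sequence with g(k) = mex{g(k−s) : s ∈ {1, 4, 7}, s ≤ k}:
k:     0  1  2  3  4  5  6  7  8  9 10 11 12 13 14 15 16 17 18
g(k):  0  1  0  1  2  0  1  2  0  1  0  1  2  0  1  2  0  1  0
So g(18) = 0.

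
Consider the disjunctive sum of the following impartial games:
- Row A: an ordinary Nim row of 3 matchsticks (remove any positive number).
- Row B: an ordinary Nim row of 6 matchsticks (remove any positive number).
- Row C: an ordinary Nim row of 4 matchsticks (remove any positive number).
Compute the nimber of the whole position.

1

Row A is a plain Nim row of size 3, so its Grundy value is 3.
Row B is a plain Nim row of size 6, so its Grundy value is 6.
Row C is a plain Nim row of size 4, so its Grundy value is 4.
The value of a disjunctive sum is the nim-sum of the parts.
Combined value = 3 ⊕ 6 ⊕ 4 = 1.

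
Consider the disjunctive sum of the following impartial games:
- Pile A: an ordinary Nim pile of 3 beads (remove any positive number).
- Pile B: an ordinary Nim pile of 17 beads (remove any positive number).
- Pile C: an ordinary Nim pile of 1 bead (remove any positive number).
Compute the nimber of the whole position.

19

Pile A is a plain Nim pile of size 3, so its Grundy value is 3.
Pile B is a plain Nim pile of size 17, so its Grundy value is 17.
Pile C is a plain Nim pile of size 1, so its Grundy value is 1.
By the Sprague-Grundy theorem, the Grundy value of a sum of independent games is the XOR of the component values.
Combined value = 3 ⊕ 17 ⊕ 1 = 19.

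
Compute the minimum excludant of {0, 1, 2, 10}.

The values 0, 1, 2 are all present; 3 is the first non-negative integer missing from the set.

3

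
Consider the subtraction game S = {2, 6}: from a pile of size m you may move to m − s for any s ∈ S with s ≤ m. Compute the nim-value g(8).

0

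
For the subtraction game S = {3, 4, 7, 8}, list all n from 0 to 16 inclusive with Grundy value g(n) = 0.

0, 1, 2, 11, 12, 13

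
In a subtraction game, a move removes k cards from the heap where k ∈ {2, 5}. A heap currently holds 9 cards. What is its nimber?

1

Build the Grundy sequence with g(k) = mex{g(k−s) : s ∈ {2, 5}, s ≤ k}:
k:     0  1  2  3  4  5  6  7  8  9
g(k):  0  0  1  1  0  2  1  0  0  1
So g(9) = 1.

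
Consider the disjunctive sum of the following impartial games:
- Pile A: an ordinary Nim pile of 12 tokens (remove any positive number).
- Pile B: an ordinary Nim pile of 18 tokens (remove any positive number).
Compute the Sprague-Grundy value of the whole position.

30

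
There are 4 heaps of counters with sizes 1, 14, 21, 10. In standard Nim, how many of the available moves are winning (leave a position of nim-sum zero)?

1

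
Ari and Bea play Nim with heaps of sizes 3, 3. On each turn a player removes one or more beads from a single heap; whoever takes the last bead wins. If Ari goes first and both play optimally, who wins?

Write each in binary and XOR column by column:
  11  (3)
  11  (3)
  --
  00  (0)
The nim-sum is 0, so this is a P-position: the player to move is in a losing position under optimal play; Ari is about to move from it and so loses — Bea wins.

Bea wins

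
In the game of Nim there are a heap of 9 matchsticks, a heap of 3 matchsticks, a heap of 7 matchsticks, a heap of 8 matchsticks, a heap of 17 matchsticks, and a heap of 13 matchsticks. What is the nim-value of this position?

In binary:
  01001  (9)
  00011  (3)
  00111  (7)
  01000  (8)
  10001  (17)
  01101  (13)
  -----
  11001  (25)

25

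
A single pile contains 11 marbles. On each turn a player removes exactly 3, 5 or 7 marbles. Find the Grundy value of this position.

Compute g(0), g(1), … for moves {3, 5, 7}:
g(0) = mex{} = 0
g(1) = mex{} = 0
g(2) = mex{} = 0
g(3) = mex{0} = 1
g(4) = mex{0} = 1
g(5) = mex{0} = 1
g(6) = mex{0,1} = 2
g(7) = mex{0,1} = 2
g(8) = mex{0,1} = 2
g(9) = mex{0,1,2} = 3
g(10) = mex{1,2} = 0
g(11) = mex{1,2} = 0
So g(11) = 0.

0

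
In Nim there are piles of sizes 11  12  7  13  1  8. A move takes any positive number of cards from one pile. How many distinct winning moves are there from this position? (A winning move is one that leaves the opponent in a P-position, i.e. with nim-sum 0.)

3

Bitwise XOR of the heap sizes:
  1011  (11)
  1100  (12)
  0111  (7)
  1101  (13)
  0001  (1)
  1000  (8)
  ----
  0100  (4)
The overall nim-sum is X = 4. A pile of size p has a winning move iff p XOR X < p (reduce it to p XOR X).
  11: 11 XOR 4 = 15 ≥ 11 — no move.
  12: 12 XOR 4 = 8 < 12 — winning move (to 8).
  7: 7 XOR 4 = 3 < 7 — winning move (to 3).
  13: 13 XOR 4 = 9 < 13 — winning move (to 9).
  1: 1 XOR 4 = 5 ≥ 1 — no move.
  8: 8 XOR 4 = 12 ≥ 8 — no move.
That gives 3 winning moves.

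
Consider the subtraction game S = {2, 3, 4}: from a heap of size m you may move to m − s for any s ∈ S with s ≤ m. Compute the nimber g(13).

0

Grundy values for subtraction set {2, 3, 4}:
k:     0  1  2  3  4  5  6  7  8  9 10 11 12 13
g(k):  0  0  1  1  2  2  0  0  1  1  2  2  0  0
So g(13) = 0.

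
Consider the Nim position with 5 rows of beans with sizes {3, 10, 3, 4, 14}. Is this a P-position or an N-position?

P-position

In binary:
  0011  (3)
  1010  (10)
  0011  (3)
  0100  (4)
  1110  (14)
  ----
  0000  (0)
The nim-sum is 0, so this is a P-position: the player to move is in a losing position under optimal play.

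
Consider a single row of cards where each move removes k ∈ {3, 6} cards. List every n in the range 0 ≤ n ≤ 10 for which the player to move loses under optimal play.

0, 1, 2, 9, 10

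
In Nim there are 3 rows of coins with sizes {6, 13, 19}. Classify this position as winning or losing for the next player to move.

Winning position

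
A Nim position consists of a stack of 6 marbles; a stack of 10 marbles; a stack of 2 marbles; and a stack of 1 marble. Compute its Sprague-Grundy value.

In binary:
  0110  (6)
  1010  (10)
  0010  (2)
  0001  (1)
  ----
  1111  (15)

15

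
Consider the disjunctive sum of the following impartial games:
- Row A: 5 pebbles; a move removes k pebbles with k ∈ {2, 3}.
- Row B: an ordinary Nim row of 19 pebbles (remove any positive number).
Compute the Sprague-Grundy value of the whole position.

19

Grundy values for row A (subtraction set {2, 3}):
k:     0  1  2  3  4  5
g(k):  0  0  1  1  2  0
So g(5) = 0.
Row B is a plain Nim row of size 19, so its Grundy value is 19.
The value of a disjunctive sum is the nim-sum of the parts.
Combined value = 0 ⊕ 19 = 19.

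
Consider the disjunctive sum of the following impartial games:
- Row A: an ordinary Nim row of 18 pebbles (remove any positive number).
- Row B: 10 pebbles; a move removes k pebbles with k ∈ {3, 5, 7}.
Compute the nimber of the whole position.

18

Row A is a plain Nim row of size 18, so its Grundy value is 18.
Grundy values for row B (subtraction set {3, 5, 7}):
k:     0  1  2  3  4  5  6  7  8  9 10
g(k):  0  0  0  1  1  1  2  2  2  3  0
So g(10) = 0.
By the Sprague-Grundy theorem, the Grundy value of a sum of independent games is the XOR of the component values.
Combined value = 18 XOR 0 = 18.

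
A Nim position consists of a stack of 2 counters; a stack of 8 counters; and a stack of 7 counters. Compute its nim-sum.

Compute the nim-sum pairwise:
2 ⊕ 8 = 10
10 ⊕ 7 = 13

13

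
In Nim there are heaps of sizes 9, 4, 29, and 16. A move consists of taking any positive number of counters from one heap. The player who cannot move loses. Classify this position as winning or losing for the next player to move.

Losing position

Nim-sum: 9 XOR 4 XOR 29 XOR 16 = 0.
The nim-sum is 0, so this is a P-position: the player to move is in a losing position under optimal play.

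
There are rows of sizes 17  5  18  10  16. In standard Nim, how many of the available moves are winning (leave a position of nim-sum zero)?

3

Nim-sum: 17 ^ 5 ^ 18 ^ 10 ^ 16 = 28.
The overall nim-sum is X = 28. A row of size p has a winning move iff p XOR X < p (reduce it to p XOR X).
  17: 17 XOR 28 = 13 < 17 — winning move (to 13).
  5: 5 XOR 28 = 25 ≥ 5 — no move.
  18: 18 XOR 28 = 14 < 18 — winning move (to 14).
  10: 10 XOR 28 = 22 ≥ 10 — no move.
  16: 16 XOR 28 = 12 < 16 — winning move (to 12).
That gives 3 winning moves.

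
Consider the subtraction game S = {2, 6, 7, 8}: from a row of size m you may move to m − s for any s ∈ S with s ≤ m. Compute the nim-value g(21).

1

Build the Grundy sequence with g(k) = mex{g(k−s) : s ∈ {2, 6, 7, 8}, s ≤ k}:
k:     0  1  2  3  4  5  6  7  8  9 10 11 12 13 14 15 16 17 18 19 20 21
g(k):  0  0  1  1  0  0  1  1  2  2  3  3  2  2  0  0  1  1  0  0  1  1
So g(21) = 1.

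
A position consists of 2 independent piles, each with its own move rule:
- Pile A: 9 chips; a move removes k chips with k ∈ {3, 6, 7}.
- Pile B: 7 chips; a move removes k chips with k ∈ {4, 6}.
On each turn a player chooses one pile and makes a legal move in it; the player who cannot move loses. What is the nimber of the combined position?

For pile A, compute g(0), g(1), … with moves {3, 6, 7}:
k:     0  1  2  3  4  5  6  7  8  9
g(k):  0  0  0  1  1  1  2  2  2  3
So g(9) = 3.
For pile B, compute g(0), g(1), … with moves {4, 6}:
k:     0  1  2  3  4  5  6  7
g(k):  0  0  0  0  1  1  1  1
So g(7) = 1.
By the Sprague-Grundy theorem, the Grundy value of a sum of independent games is the XOR of the component values.
Combined value = 3 ⊕ 1 = 2.

2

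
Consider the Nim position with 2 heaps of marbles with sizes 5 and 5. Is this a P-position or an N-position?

Compute the nim-sum pairwise:
5 ^ 5 = 0
The nim-sum is 0, so this is a P-position: the player to move is in a losing position under optimal play.

P-position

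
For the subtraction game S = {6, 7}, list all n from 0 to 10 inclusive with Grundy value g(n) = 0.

0, 1, 2, 3, 4, 5

Compute g(0), g(1), … for moves {6, 7}:
g(0) = mex{} = 0
g(1) = mex{} = 0
g(2) = mex{} = 0
g(3) = mex{} = 0
g(4) = mex{} = 0
g(5) = mex{} = 0
g(6) = mex{0} = 1
g(7) = mex{0} = 1
g(8) = mex{0} = 1
g(9) = mex{0} = 1
g(10) = mex{0} = 1
The P-positions (g = 0) in 0..10 are 0, 1, 2, 3, 4, 5.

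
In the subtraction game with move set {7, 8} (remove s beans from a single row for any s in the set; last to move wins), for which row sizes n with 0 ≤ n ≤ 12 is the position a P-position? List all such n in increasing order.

0, 1, 2, 3, 4, 5, 6

Compute g(0), g(1), … for moves {7, 8}:
k:     0  1  2  3  4  5  6  7  8  9 10 11 12
g(k):  0  0  0  0  0  0  0  1  1  1  1  1  1
The P-positions (g = 0) in 0..12 are 0, 1, 2, 3, 4, 5, 6.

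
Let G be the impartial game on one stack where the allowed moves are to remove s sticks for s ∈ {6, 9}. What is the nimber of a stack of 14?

2

Compute g(0), g(1), … for moves {6, 9}:
g(0) = mex{} = 0
g(1) = mex{} = 0
g(2) = mex{} = 0
g(3) = mex{} = 0
g(4) = mex{} = 0
g(5) = mex{} = 0
g(6) = mex{0} = 1
g(7) = mex{0} = 1
g(8) = mex{0} = 1
g(9) = mex{0} = 1
g(10) = mex{0} = 1
g(11) = mex{0} = 1
g(12) = mex{0,1} = 2
g(13) = mex{0,1} = 2
g(14) = mex{0,1} = 2
So g(14) = 2.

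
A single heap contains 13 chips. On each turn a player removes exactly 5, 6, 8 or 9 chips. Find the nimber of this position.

Compute g(0), g(1), … for moves {5, 6, 8, 9}:
k:     0  1  2  3  4  5  6  7  8  9 10 11 12 13
g(k):  0  0  0  0  0  1  1  1  1  1  2  2  2  2
So g(13) = 2.

2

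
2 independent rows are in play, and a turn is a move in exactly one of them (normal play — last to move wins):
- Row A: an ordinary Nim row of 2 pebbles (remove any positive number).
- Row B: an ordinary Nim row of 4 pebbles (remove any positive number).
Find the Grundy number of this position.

6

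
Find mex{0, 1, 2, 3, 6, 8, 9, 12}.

The values 0, 1, 2, 3 are all present; 4 is the first non-negative integer missing from the set.

4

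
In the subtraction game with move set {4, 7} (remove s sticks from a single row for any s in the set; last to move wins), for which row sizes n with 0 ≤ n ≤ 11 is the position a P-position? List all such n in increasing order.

0, 1, 2, 3, 11

Compute g(0), g(1), … for moves {4, 7}:
g(0) = mex{} = 0
g(1) = mex{} = 0
g(2) = mex{} = 0
g(3) = mex{} = 0
g(4) = mex{0} = 1
g(5) = mex{0} = 1
g(6) = mex{0} = 1
g(7) = mex{0} = 1
g(8) = mex{0,1} = 2
g(9) = mex{0,1} = 2
g(10) = mex{0,1} = 2
g(11) = mex{1} = 0
The P-positions (g = 0) in 0..11 are 0, 1, 2, 3, 11.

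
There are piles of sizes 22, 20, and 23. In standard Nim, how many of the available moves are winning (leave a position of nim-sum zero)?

Bitwise XOR of the heap sizes:
  10110  (22)
  10100  (20)
  10111  (23)
  -----
  10101  (21)
The overall nim-sum is X = 21. A pile of size p has a winning move iff p XOR X < p (reduce it to p XOR X).
  22: 22 XOR 21 = 3 < 22 — winning move (to 3).
  20: 20 XOR 21 = 1 < 20 — winning move (to 1).
  23: 23 XOR 21 = 2 < 23 — winning move (to 2).
That gives 3 winning moves.

3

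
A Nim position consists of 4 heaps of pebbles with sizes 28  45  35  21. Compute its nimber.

7

Write each in binary and XOR column by column:
  011100  (28)
  101101  (45)
  100011  (35)
  010101  (21)
  ------
  000111  (7)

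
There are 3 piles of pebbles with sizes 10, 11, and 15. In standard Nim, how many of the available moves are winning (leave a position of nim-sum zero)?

3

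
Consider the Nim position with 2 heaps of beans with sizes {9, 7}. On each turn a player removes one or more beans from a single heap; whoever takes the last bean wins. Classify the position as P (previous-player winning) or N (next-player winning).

N-position

Compute the nim-sum pairwise:
9 ⊕ 7 = 14
The nim-sum is 14 ≠ 0, so this is an N-position: the player to move can win.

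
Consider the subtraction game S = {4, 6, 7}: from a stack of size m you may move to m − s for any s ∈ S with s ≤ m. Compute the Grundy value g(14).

0

Grundy values for subtraction set {4, 6, 7}:
g(0) = mex{} = 0
g(1) = mex{} = 0
g(2) = mex{} = 0
g(3) = mex{} = 0
g(4) = mex{0} = 1
g(5) = mex{0} = 1
g(6) = mex{0} = 1
g(7) = mex{0} = 1
g(8) = mex{0,1} = 2
g(9) = mex{0,1} = 2
g(10) = mex{0,1} = 2
g(11) = mex{1} = 0
g(12) = mex{1,2} = 0
g(13) = mex{1,2} = 0
g(14) = mex{1,2} = 0
So g(14) = 0.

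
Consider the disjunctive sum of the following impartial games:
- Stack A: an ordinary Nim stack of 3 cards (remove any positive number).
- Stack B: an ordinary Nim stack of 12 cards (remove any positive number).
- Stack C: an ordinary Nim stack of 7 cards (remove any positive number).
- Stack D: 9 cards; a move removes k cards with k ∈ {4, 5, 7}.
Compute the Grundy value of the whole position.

10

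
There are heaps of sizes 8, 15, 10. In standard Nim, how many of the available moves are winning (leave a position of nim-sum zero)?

3

Compute the nim-sum pairwise:
8 ^ 15 = 7
7 ^ 10 = 13
The overall nim-sum is X = 13. A heap of size p has a winning move iff p XOR X < p (reduce it to p XOR X).
  8: 8 XOR 13 = 5 < 8 — winning move (to 5).
  15: 15 XOR 13 = 2 < 15 — winning move (to 2).
  10: 10 XOR 13 = 7 < 10 — winning move (to 7).
That gives 3 winning moves.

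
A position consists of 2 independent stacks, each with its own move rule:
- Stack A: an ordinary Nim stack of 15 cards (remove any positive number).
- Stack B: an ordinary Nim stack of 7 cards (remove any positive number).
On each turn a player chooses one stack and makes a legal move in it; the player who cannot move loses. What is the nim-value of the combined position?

8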